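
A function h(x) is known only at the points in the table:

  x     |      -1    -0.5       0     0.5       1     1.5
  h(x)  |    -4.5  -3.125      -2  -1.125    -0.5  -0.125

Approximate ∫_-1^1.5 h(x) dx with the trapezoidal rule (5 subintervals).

-4.53125

Δx = 0.5.
T_5 = (0.5/2)·[(-4.5) + 2·(-3.125) + 2·(-2) + 2·(-1.125) + 2·(-0.5) + (-0.125)] = -4.53125.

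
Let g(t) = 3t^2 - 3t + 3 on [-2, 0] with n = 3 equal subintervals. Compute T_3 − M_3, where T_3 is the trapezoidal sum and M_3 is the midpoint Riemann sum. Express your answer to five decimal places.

0.66667

T_3 ≈ 20.4444444.
M_3 ≈ 19.7777778.
T_3 − M_3 ≈ 0.66667.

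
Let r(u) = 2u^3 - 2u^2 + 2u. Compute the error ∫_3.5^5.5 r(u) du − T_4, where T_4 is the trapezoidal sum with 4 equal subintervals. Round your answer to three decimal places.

Exact integral: ∫_3.5^5.5 r(u) du ≈ 318.16667.
T_4 = 320.25.
Error ≈ 318.16667 − 320.25 ≈ -2.083.

-2.083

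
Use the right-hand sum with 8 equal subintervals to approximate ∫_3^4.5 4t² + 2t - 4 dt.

95.28515625

Δt = (4.5 − 3)/8 = 0.1875.
Right endpoints: 3.1875, 3.375, 3.5625, 3.75, 3.9375, 4.125, 4.3125, 4.5.
f(3.1875) = 43.015625, f(3.375) = 48.3125, f(3.5625) = 53.890625, f(3.75) = 59.75, f(3.9375) = 65.890625, f(4.125) = 72.3125, f(4.3125) = 79.015625, f(4.5) = 86.
Sum = Δt · [f(3.1875) + f(3.375) + f(3.5625) + ...].
Sum = 95.28515625.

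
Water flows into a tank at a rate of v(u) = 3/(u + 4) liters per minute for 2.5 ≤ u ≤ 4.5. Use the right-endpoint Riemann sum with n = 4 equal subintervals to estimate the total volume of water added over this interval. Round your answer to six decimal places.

0.778256

Δu = (4.5 − 2.5)/4 = 0.5.
Right endpoints: 3, 3.5, 4, 4.5.
v(3) = 3/7, v(3.5) = 0.4, v(4) = 0.375, v(4.5) = 6/17.
Sum = Δu · [v(3) + v(3.5) + v(4) + v(4.5)].
Sum ≈ 0.778256.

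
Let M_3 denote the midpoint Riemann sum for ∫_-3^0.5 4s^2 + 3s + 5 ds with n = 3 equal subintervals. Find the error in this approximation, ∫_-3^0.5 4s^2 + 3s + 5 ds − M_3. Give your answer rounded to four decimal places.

1.5880

Exact integral: ∫_-3^0.5 f(s) ds ≈ 40.541667.
M_3 ≈ 38.953704.
Error ≈ 40.541667 − 38.953704 ≈ 1.5880.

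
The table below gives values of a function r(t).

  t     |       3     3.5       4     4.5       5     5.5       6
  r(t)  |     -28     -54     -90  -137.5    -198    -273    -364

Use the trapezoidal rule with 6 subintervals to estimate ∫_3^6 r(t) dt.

Δt = 0.5.
T_6 = (0.5/2)·[(-28) + 2·(-54) + 2·(-90) + 2·(-137.5) + 2·(-198) + 2·(-273) + (-364)] = -474.25.

-474.25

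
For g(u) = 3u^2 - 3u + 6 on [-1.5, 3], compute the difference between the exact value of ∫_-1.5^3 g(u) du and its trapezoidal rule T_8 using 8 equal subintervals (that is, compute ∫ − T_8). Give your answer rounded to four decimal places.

Exact integral: ∫_-1.5^3 g(u) du = 47.25.
T_8 ≈ 47.961914.
Error ≈ 47.25 − 47.961914 ≈ -0.7119.

-0.7119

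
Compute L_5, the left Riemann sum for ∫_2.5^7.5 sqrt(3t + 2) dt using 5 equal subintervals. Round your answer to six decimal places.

19.492717

Δt = (7.5 − 2.5)/5 = 1.
Left endpoints: 2.5, 3.5, 4.5, 5.5, 6.5.
f(2.5) ≈ 3.082207, f(3.5) ≈ 3.535534, f(4.5) ≈ 3.937004, f(5.5) ≈ 4.301163, f(6.5) ≈ 4.636809.
Sum = Δt · [f(2.5) + f(3.5) + f(4.5) + f(5.5) + f(6.5)].
Sum ≈ 19.492717.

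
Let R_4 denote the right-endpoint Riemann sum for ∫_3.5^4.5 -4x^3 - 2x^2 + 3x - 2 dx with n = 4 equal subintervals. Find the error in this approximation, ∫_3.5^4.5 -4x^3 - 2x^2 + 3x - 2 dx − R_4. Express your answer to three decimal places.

Exact integral: ∫_3.5^4.5 f(x) dx ≈ -282.16667.
R_4 = -308.4375.
Error ≈ -282.16667 − (-308.4375) ≈ 26.271.

26.271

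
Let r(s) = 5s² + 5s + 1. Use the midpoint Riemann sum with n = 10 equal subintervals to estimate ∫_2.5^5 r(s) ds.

Δs = (5 − 2.5)/10 = 0.25.
Midpoints: 2.625, 2.875, 3.125, 3.375, 3.625, 3.875, 4.125, 4.375, 4.625, 4.875.
r(2.625) = 48.578125, r(2.875) = 56.703125, r(3.125) = 65.453125, r(3.375) = 74.828125, r(3.625) = 84.828125, r(3.875) = 95.453125, r(4.125) = 106.703125, r(4.375) = 118.578125, r(4.625) = 131.078125, r(4.875) = 144.203125.
Sum = Δs · [r(2.625) + r(2.875) + r(3.125) + ...].
Sum = 231.6015625.

231.6015625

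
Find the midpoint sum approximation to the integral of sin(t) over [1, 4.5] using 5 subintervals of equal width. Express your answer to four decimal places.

Δt = (4.5 − 1)/5 = 0.7.
Midpoints: 1.35, 2.05, 2.75, 3.45, 4.15.
f(1.35) ≈ 0.9757, f(2.05) ≈ 0.8874, f(2.75) ≈ 0.3817, f(3.45) ≈ -0.3035, f(4.15) ≈ -0.8460.
Sum = Δt · [f(1.35) + f(2.05) + f(2.75) + f(3.45) + f(4.15)].
Sum ≈ 0.7667.

0.7667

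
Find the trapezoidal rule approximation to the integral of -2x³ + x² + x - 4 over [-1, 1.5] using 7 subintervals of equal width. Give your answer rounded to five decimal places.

Δx = (1.5 − (-1))/7 = 5/14.
f(-1) = -2, f(-9/14) = -2537/686, f(-2/7) = -1426/343, f(1/14) = -1346/343, f(3/7) = -1216/343, f(11/14) = -2447/686, f(8/7) = -1556/343, f(1.5) = -7.
T_7 = (Δx/2)·[f(x_0) + 2f(x_1) + ... + 2f(x_{6}) + f(x_7)].
Sum ≈ -9.97449.

-9.97449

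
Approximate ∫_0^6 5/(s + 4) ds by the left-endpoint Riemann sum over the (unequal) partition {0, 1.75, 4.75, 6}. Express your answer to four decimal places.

5.5105

Subinterval widths: 1.75, 3, 1.25.
Left endpoints: 0, 1.75, 4.75.
f(0) = 1.25, f(1.75) = 20/23, f(4.75) = 4/7.
Sum = Σ Δs_i · f(s_i).
Sum ≈ 5.5105.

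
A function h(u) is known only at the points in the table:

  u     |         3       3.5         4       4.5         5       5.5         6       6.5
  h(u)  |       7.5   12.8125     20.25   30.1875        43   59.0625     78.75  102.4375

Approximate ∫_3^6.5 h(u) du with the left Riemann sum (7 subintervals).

Δu = 0.5.
Sum = 0.5·[7.5 + 12.8125 + 20.25 + 30.1875 + 43 + 59.0625 + 78.75] = 125.78125.

125.78125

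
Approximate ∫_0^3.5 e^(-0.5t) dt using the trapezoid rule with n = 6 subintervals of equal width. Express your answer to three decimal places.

Δt = (3.5 − 0)/6 = 7/12.
f(0) ≈ 1.000, f(7/12) ≈ 0.747, f(7/6) ≈ 0.558, f(1.75) ≈ 0.417, f(7/3) ≈ 0.311, f(35/12) ≈ 0.233, f(3.5) ≈ 0.174.
T_6 = (Δt/2)·[f(t_0) + 2f(t_1) + ... + 2f(t_{5}) + f(t_6)].
Sum ≈ 1.664.

1.664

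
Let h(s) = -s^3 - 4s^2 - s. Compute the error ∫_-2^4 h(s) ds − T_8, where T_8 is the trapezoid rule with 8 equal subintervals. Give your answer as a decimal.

3.9375

Exact integral: ∫_-2^4 h(s) ds = -162.
T_8 = -165.9375.
Error = -162 − (-165.9375) = 3.9375.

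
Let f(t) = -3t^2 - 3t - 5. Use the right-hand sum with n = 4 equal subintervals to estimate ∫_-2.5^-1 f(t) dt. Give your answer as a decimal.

Δt = (-1 − (-2.5))/4 = 0.375.
Right endpoints: -2.125, -1.75, -1.375, -1.
f(-2.125) = -12.171875, f(-1.75) = -8.9375, f(-1.375) = -6.546875, f(-1) = -5.
Sum = Δt · [f(-2.125) + f(-1.75) + f(-1.375) + f(-1)].
Sum = -12.24609375.

-12.24609375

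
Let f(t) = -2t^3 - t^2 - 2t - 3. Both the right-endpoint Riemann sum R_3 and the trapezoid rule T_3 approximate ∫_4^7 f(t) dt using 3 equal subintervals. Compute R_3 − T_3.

R_3 = -1523.
T_3 = -1224.5.
R_3 − T_3 = -298.5.

-298.5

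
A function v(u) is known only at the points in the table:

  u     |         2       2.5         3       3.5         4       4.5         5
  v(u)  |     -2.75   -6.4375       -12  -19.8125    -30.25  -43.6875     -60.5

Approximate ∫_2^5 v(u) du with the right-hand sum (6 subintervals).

Δu = 0.5.
Sum = 0.5·[(-6.4375) + (-12) + (-19.8125) + (-30.25) + (-43.6875) + (-60.5)] = -86.34375.

-86.34375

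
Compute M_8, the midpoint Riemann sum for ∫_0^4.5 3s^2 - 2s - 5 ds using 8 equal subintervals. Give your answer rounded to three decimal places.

48.019

Δs = (4.5 − 0)/8 = 0.5625.
Midpoints: 0.28125, 0.84375, 1.40625, 1.96875, 2.53125, 3.09375, 3.65625, 4.21875.
f(0.28125) = -5453/1024, f(0.84375) = -4661/1024, f(1.40625) = -1925/1024, f(1.96875) = 2755/1024, f(2.53125) = 9379/1024, f(3.09375) = 17947/1024, f(3.65625) = 28459/1024, f(4.21875) = 40915/1024.
Sum = Δs · [f(0.28125) + f(0.84375) + f(1.40625) + ...].
Sum ≈ 48.019.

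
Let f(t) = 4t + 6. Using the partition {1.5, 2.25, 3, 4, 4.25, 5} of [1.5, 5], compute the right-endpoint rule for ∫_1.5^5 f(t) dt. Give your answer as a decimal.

Subinterval widths: 0.75, 0.75, 1, 0.25, 0.75.
Right endpoints: 2.25, 3, 4, 4.25, 5.
f(2.25) = 15, f(3) = 18, f(4) = 22, f(4.25) = 23, f(5) = 26.
Sum = Σ Δt_i · f(t_i).
Sum = 72.

72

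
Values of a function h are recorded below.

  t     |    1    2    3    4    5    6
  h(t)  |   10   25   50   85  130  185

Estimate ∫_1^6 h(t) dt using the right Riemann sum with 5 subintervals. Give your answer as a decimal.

475

Δt = 1.
Sum = 1·[25 + 50 + 85 + 130 + 185] = 475.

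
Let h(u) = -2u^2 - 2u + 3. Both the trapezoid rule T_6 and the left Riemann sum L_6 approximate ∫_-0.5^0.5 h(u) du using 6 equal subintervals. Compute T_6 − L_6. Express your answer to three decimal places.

T_6 ≈ 2.82407.
L_6 ≈ 2.99074.
T_6 − L_6 ≈ -0.167.

-0.167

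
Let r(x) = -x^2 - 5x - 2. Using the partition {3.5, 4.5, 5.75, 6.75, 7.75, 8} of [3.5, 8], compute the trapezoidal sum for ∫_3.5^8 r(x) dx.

Subinterval widths: 1, 1.25, 1, 1, 0.25.
r(3.5) = -31.75, r(4.5) = -44.75, r(5.75) = -63.8125, r(6.75) = -81.3125, r(7.75) = -100.8125, r(8) = -106.
On each subinterval the trapezoid contributes (Δx_i/2)·[r(x_{i-1}) + r(x_i)].
Sum = -295.578125.

-295.578125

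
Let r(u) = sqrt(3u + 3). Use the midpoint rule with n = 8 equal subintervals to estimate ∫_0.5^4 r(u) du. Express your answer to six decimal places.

Δu = (4 − 0.5)/8 = 0.4375.
Midpoints: 0.71875, 1.15625, 1.59375, 2.03125, 2.46875, 2.90625, 3.34375, 3.78125.
r(0.71875) ≈ 2.270738, r(1.15625) ≈ 2.543374, r(1.59375) ≈ 2.789489, r(2.03125) ≈ 3.015585, r(2.46875) ≈ 3.225872, r(2.90625) ≈ 3.423266, r(3.34375) ≈ 3.609882, r(3.78125) ≈ 3.787314.
Sum = Δu · [r(0.71875) + r(1.15625) + r(1.59375) + ...].
Sum ≈ 10.791165.

10.791165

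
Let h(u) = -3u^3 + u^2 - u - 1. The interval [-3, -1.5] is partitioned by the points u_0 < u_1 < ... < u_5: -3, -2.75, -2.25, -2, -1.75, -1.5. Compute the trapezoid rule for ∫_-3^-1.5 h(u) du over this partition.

67.40234375

Subinterval widths: 0.25, 0.5, 0.25, 0.25, 0.25.
h(-3) = 92, h(-2.75) = 71.703125, h(-2.25) = 40.484375, h(-2) = 29, h(-1.75) = 19.890625, h(-1.5) = 12.875.
On each subinterval the trapezoid contributes (Δu_i/2)·[h(u_{i-1}) + h(u_i)].
Sum = 67.40234375.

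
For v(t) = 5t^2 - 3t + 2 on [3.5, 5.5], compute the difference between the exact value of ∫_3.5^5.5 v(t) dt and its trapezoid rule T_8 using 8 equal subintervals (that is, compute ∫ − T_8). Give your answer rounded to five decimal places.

-0.10417

Exact integral: ∫_3.5^5.5 v(t) dt ≈ 182.8333333.
T_8 = 182.9375.
Error ≈ 182.8333333 − 182.9375 ≈ -0.10417.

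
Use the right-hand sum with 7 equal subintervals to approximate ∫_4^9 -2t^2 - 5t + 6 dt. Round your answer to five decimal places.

-632.04082

Δt = (9 − 4)/7 = 5/7.
Right endpoints: 33/7, 38/7, 43/7, 48/7, 53/7, 58/7, 9.
f(33/7) = -3039/49, f(38/7) = -3924/49, f(43/7) = -4909/49, f(48/7) = -5994/49, f(53/7) = -7179/49, f(58/7) = -8464/49, f(9) = -201.
Sum = Δt · [f(33/7) + f(38/7) + f(43/7) + ...].
Sum ≈ -632.04082.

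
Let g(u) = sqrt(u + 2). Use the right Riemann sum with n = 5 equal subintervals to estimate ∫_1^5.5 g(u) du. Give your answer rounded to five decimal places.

10.67477

Δu = (5.5 − 1)/5 = 0.9.
Right endpoints: 1.9, 2.8, 3.7, 4.6, 5.5.
g(1.9) ≈ 1.97484, g(2.8) ≈ 2.19089, g(3.7) ≈ 2.38747, g(4.6) ≈ 2.56905, g(5.5) ≈ 2.73861.
Sum = Δu · [g(1.9) + g(2.8) + g(3.7) + g(4.6) + g(5.5)].
Sum ≈ 10.67477.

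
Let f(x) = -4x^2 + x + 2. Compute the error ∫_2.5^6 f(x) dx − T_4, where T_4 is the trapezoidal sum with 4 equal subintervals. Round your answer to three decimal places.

1.786

Exact integral: ∫_2.5^6 f(x) dx ≈ -245.29167.
T_4 = -247.078125.
Error ≈ -245.29167 − (-247.078125) ≈ 1.786.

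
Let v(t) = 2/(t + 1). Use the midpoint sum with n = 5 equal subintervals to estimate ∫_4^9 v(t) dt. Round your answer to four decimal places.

Δt = (9 − 4)/5 = 1.
Midpoints: 4.5, 5.5, 6.5, 7.5, 8.5.
v(4.5) = 4/11, v(5.5) = 4/13, v(6.5) = 4/15, v(7.5) = 4/17, v(8.5) = 4/19.
Sum = Δt · [v(4.5) + v(5.5) + v(6.5) + v(7.5) + v(8.5)].
Sum ≈ 1.3838.

1.3838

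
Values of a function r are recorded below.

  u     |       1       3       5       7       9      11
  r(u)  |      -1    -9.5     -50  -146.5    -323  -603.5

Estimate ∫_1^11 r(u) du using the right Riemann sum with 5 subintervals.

-2265

Δu = 2.
Sum = 2·[(-9.5) + (-50) + (-146.5) + (-323) + (-603.5)] = -2265.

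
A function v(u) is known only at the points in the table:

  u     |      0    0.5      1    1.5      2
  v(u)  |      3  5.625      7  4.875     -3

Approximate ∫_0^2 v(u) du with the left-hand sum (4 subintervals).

10.25

Δu = 0.5.
Sum = 0.5·[3 + 5.625 + 7 + 4.875] = 10.25.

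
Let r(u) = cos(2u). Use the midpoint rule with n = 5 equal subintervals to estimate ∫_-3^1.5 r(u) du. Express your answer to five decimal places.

Δu = (1.5 − (-3))/5 = 0.9.
Midpoints: -2.55, -1.65, -0.75, 0.15, 1.05.
r(-2.55) ≈ 0.37798, r(-1.65) ≈ -0.98748, r(-0.75) ≈ 0.07074, r(0.15) ≈ 0.95534, r(1.05) ≈ -0.50485.
Sum = Δu · [r(-2.55) + r(-1.65) + r(-0.75) + r(0.15) + r(1.05)].
Sum ≈ -0.07945.

-0.07945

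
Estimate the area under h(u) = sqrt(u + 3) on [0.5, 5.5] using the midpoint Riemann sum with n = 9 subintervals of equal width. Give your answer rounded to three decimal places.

12.157

Δu = (5.5 − 0.5)/9 = 5/9.
Midpoints: 7/9, 4/3, 17/9, 22/9, 3, 32/9, 37/9, 14/3, 47/9.
h(7/9) ≈ 1.944, h(4/3) ≈ 2.082, h(17/9) ≈ 2.211, h(22/9) ≈ 2.333, h(3) ≈ 2.449, h(32/9) ≈ 2.560, h(37/9) ≈ 2.667, h(14/3) ≈ 2.769, h(47/9) ≈ 2.867.
Sum = Δu · [h(7/9) + h(4/3) + h(17/9) + ...].
Sum ≈ 12.157.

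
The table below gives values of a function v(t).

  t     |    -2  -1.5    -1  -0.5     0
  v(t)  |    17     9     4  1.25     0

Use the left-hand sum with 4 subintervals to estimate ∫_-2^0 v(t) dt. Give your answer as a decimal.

Δt = 0.5.
Sum = 0.5·[17 + 9 + 4 + 1.25] = 15.625.

15.625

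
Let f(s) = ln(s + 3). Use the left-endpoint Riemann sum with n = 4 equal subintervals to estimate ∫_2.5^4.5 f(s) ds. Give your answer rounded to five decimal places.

Δs = (4.5 − 2.5)/4 = 0.5.
Left endpoints: 2.5, 3, 3.5, 4.
f(2.5) ≈ 1.70475, f(3) ≈ 1.79176, f(3.5) ≈ 1.87180, f(4) ≈ 1.94591.
Sum = Δs · [f(2.5) + f(3) + f(3.5) + f(4)].
Sum ≈ 3.65711.

3.65711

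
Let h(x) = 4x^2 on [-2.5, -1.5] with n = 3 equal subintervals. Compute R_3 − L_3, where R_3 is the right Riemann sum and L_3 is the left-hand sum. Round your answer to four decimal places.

-5.3333

R_3 ≈ 13.740741.
L_3 ≈ 19.074074.
R_3 − L_3 ≈ -5.3333.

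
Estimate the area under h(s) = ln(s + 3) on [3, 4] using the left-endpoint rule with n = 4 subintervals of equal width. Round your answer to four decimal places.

1.8514

Δs = (4 − 3)/4 = 0.25.
Left endpoints: 3, 3.25, 3.5, 3.75.
h(3) ≈ 1.7918, h(3.25) ≈ 1.8326, h(3.5) ≈ 1.8718, h(3.75) ≈ 1.9095.
Sum = Δs · [h(3) + h(3.25) + h(3.5) + h(3.75)].
Sum ≈ 1.8514.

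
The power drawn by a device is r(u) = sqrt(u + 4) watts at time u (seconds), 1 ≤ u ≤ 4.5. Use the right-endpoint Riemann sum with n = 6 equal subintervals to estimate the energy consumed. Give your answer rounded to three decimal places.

9.264

Δu = (4.5 − 1)/6 = 7/12.
Right endpoints: 19/12, 13/6, 2.75, 10/3, 47/12, 4.5.
r(19/12) ≈ 2.363, r(13/6) ≈ 2.483, r(2.75) ≈ 2.598, r(10/3) ≈ 2.708, r(47/12) ≈ 2.814, r(4.5) ≈ 2.915.
Sum = Δu · [r(19/12) + r(13/6) + r(2.75) + ...].
Sum ≈ 9.264.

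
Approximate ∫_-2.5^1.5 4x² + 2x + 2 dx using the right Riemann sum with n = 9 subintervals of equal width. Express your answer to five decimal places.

Δx = (1.5 − (-2.5))/9 = 4/9.
Right endpoints: -37/18, -29/18, -7/6, -13/18, -5/18, 1/6, 11/18, 19/18, 1.5.
f(-37/18) = 1198/81, f(-29/18) = 742/81, f(-7/6) = 46/9, f(-13/18) = 214/81, f(-5/18) = 142/81, f(1/6) = 22/9, f(11/18) = 382/81, f(19/18) = 694/81, f(1.5) = 14.
Sum = Δx · [f(-37/18) + f(-29/18) + f(-7/6) + ...].
Sum ≈ 28.08230.

28.08230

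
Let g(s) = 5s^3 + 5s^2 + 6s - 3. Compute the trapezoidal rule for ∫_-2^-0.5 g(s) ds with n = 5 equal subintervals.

-22.85625

Δs = (-0.5 − (-2))/5 = 0.3.
g(-2) = -35, g(-1.7) = -23.315, g(-1.4) = -15.32, g(-1.1) = -10.205, g(-0.8) = -7.16, g(-0.5) = -5.375.
T_5 = (Δs/2)·[g(s_0) + 2g(s_1) + ... + 2g(s_{4}) + g(s_5)].
Sum = -22.85625.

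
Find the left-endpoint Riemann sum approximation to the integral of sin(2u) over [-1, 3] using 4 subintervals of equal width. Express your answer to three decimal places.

Δu = (3 − (-1))/4 = 1.
Left endpoints: -1, 0, 1, 2.
f(-1) ≈ -0.909, f(0) ≈ 0.000, f(1) ≈ 0.909, f(2) ≈ -0.757.
Sum = Δu · [f(-1) + f(0) + f(1) + f(2)].
Sum ≈ -0.757.

-0.757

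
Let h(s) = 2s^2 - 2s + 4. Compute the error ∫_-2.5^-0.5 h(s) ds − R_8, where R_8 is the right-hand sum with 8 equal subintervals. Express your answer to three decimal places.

1.958

Exact integral: ∫_-2.5^-0.5 h(s) ds ≈ 24.33333.
R_8 = 22.375.
Error ≈ 24.33333 − 22.375 ≈ 1.958.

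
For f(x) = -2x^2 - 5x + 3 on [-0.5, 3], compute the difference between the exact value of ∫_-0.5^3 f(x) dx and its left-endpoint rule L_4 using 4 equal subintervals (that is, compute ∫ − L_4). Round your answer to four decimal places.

Exact integral: ∫_-0.5^3 f(x) dx ≈ -29.458333.
L_4 = -15.0390625.
Error ≈ -29.458333 − (-15.0390625) ≈ -14.4193.

-14.4193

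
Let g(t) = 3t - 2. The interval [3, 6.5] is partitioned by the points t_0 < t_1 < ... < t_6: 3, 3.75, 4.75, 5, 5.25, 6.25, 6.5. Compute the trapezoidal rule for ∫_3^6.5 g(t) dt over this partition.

42.875

Subinterval widths: 0.75, 1, 0.25, 0.25, 1, 0.25.
g(3) = 7, g(3.75) = 9.25, g(4.75) = 12.25, g(5) = 13, g(5.25) = 13.75, g(6.25) = 16.75, g(6.5) = 17.5.
On each subinterval the trapezoid contributes (Δt_i/2)·[g(t_{i-1}) + g(t_i)].
Sum = 42.875.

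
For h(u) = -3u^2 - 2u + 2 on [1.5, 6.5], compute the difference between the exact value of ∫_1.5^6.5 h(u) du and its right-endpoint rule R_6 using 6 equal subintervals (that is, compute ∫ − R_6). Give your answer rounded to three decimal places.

Exact integral: ∫_1.5^6.5 h(u) du = -301.25.
R_6 ≈ -357.15278.
Error ≈ -301.25 − (-357.15278) ≈ 55.903.

55.903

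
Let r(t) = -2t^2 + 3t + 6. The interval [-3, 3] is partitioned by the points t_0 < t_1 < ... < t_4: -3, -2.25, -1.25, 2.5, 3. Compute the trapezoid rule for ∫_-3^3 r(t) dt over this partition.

-18.09375

Subinterval widths: 0.75, 1, 3.75, 0.5.
r(-3) = -21, r(-2.25) = -10.875, r(-1.25) = -0.875, r(2.5) = 1, r(3) = -3.
On each subinterval the trapezoid contributes (Δt_i/2)·[r(t_{i-1}) + r(t_i)].
Sum = -18.09375.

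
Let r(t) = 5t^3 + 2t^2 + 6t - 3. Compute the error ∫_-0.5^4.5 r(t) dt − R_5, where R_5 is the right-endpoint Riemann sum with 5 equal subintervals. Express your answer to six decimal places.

Exact integral: ∫_-0.5^4.5 r(t) dt ≈ 618.33333333.
R_5 = 908.125.
Error ≈ 618.33333333 − 908.125 ≈ -289.791667.

-289.791667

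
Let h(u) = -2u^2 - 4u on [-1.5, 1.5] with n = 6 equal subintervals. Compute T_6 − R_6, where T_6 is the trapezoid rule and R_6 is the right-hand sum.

3

T_6 = -4.75.
R_6 = -7.75.
T_6 − R_6 = 3.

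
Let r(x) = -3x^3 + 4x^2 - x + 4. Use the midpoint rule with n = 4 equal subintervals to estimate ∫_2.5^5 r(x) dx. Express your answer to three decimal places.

Δx = (5 − 2.5)/4 = 0.625.
Midpoints: 2.8125, 3.4375, 4.0625, 4.6875.
r(2.8125) = -138911/4096, r(3.4375) = -303221/4096, r(4.0625) = -553731/4096, r(4.6875) = -908441/4096.
Sum = Δx · [r(2.8125) + r(3.4375) + r(4.0625) + r(4.6875)].
Sum ≈ -290.574.

-290.574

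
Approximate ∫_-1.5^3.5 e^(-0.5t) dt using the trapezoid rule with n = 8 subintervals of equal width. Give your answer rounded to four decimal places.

Δt = (3.5 − (-1.5))/8 = 0.625.
f(-1.5) ≈ 2.1170, f(-0.875) ≈ 1.5488, f(-0.25) ≈ 1.1331, f(0.375) ≈ 0.8290, f(1) ≈ 0.6065, f(1.625) ≈ 0.4437, f(2.25) ≈ 0.3247, f(2.875) ≈ 0.2375, f(3.5) ≈ 0.1738.
T_8 = (Δt/2)·[f(t_0) + 2f(t_1) + ... + 2f(t_{7}) + f(t_8)].
Sum ≈ 3.9180.

3.9180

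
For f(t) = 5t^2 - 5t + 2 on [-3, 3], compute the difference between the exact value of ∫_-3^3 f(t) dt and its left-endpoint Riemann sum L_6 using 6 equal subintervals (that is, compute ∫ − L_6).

Exact integral: ∫_-3^3 f(t) dt = 102.
L_6 = 122.
Error = 102 − 122 = -20.

-20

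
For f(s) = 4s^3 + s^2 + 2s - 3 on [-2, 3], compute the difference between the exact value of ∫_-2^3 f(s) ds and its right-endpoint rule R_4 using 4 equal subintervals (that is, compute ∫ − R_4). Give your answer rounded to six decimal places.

-105.989583

Exact integral: ∫_-2^3 f(s) ds ≈ 66.66666667.
R_4 = 172.65625.
Error ≈ 66.66666667 − 172.65625 ≈ -105.989583.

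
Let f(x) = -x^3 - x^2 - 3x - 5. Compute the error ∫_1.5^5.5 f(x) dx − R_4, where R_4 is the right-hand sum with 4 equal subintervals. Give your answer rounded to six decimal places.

Exact integral: ∫_1.5^5.5 f(x) dx ≈ -343.83333333.
R_4 = -453.
Error ≈ -343.83333333 − (-453) ≈ 109.166667.

109.166667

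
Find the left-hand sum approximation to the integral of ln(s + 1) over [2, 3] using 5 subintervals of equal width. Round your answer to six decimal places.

1.220295

Δs = (3 − 2)/5 = 0.2.
Left endpoints: 2, 2.2, 2.4, 2.6, 2.8.
f(2) ≈ 1.098612, f(2.2) ≈ 1.163151, f(2.4) ≈ 1.223775, f(2.6) ≈ 1.280934, f(2.8) ≈ 1.335001.
Sum = Δs · [f(2) + f(2.2) + f(2.4) + f(2.6) + f(2.8)].
Sum ≈ 1.220295.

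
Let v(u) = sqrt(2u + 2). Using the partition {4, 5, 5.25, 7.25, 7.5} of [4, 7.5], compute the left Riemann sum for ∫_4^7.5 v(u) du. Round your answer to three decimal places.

Subinterval widths: 1, 0.25, 2, 0.25.
Left endpoints: 4, 5, 5.25, 7.25.
v(4) ≈ 3.162, v(5) ≈ 3.464, v(5.25) ≈ 3.536, v(7.25) ≈ 4.062.
Sum = Σ Δu_i · v(u_i).
Sum ≈ 12.115.

12.115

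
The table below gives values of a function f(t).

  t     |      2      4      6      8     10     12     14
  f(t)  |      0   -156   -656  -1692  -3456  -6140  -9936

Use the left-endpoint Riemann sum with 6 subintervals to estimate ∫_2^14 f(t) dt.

Δt = 2.
Sum = 2·[0 + (-156) + (-656) + (-1692) + (-3456) + (-6140)] = -24200.

-24200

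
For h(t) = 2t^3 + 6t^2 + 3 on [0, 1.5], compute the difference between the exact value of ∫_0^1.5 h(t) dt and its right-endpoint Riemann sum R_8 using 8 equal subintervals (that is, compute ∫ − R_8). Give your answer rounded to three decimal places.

Exact integral: ∫_0^1.5 h(t) dt = 13.78125.
R_8 ≈ 15.77197.
Error ≈ 13.78125 − 15.77197 ≈ -1.991.

-1.991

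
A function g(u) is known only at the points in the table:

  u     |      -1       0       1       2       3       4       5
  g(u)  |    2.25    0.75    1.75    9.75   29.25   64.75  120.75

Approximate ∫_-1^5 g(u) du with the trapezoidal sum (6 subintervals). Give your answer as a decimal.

Δu = 1.
T_6 = (1/2)·[2.25 + 2·0.75 + 2·1.75 + 2·9.75 + 2·29.25 + 2·64.75 + 120.75] = 167.75.

167.75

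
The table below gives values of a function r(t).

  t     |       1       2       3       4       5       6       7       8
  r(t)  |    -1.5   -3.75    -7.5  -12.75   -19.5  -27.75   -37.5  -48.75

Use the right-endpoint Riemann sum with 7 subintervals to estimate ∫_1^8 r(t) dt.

-157.5

Δt = 1.
Sum = 1·[(-3.75) + (-7.5) + (-12.75) + (-19.5) + (-27.75) + (-37.5) + (-48.75)] = -157.5.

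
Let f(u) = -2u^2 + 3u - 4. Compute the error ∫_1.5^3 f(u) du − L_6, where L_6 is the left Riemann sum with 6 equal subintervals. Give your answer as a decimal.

Exact integral: ∫_1.5^3 f(u) du = -11.625.
L_6 = -10.53125.
Error = -11.625 − (-10.53125) = -1.09375.

-1.09375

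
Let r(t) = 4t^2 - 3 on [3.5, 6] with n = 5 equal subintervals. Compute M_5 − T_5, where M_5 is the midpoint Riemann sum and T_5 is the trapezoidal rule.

M_5 = 223.125.
T_5 = 223.75.
M_5 − T_5 = -0.625.

-0.625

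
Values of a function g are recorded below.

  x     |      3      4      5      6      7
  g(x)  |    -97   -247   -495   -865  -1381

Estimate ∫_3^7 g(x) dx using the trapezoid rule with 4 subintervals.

-2346

Δx = 1.
T_4 = (1/2)·[(-97) + 2·(-247) + 2·(-495) + 2·(-865) + (-1381)] = -2346.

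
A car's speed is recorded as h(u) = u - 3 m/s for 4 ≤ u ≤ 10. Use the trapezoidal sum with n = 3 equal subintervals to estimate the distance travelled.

Δu = (10 − 4)/3 = 2.
h(4) = 1, h(6) = 3, h(8) = 5, h(10) = 7.
T_3 = (Δu/2)·[h(u_0) + 2h(u_1) + 2h(u_2) + h(u_3)].
Sum = 24.

24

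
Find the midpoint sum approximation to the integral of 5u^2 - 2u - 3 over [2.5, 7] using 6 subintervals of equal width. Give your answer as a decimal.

488.3203125

Δu = (7 − 2.5)/6 = 0.75.
Midpoints: 2.875, 3.625, 4.375, 5.125, 5.875, 6.625.
f(2.875) = 32.578125, f(3.625) = 55.453125, f(4.375) = 83.953125, f(5.125) = 118.078125, f(5.875) = 157.828125, f(6.625) = 203.203125.
Sum = Δu · [f(2.875) + f(3.625) + f(4.375) + ...].
Sum = 488.3203125.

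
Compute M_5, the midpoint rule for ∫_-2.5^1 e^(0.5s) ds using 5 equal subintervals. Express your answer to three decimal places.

Δs = (1 − (-2.5))/5 = 0.7.
Midpoints: -2.15, -1.45, -0.75, -0.05, 0.65.
f(-2.15) ≈ 0.341, f(-1.45) ≈ 0.484, f(-0.75) ≈ 0.687, f(-0.05) ≈ 0.975, f(0.65) ≈ 1.384.
Sum = Δs · [f(-2.15) + f(-1.45) + f(-0.75) + f(-0.05) + f(0.65)].
Sum ≈ 2.711.

2.711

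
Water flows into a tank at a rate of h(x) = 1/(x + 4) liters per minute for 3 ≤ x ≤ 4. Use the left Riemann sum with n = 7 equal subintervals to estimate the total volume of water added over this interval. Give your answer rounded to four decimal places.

0.1348

Δx = (4 − 3)/7 = 1/7.
Left endpoints: 3, 22/7, 23/7, 24/7, 25/7, 26/7, 27/7.
h(3) = 1/7, h(22/7) = 0.14, h(23/7) = 7/51, h(24/7) = 7/52, h(25/7) = 7/53, h(26/7) = 7/54, h(27/7) = 7/55.
Sum = Δx · [h(3) + h(22/7) + h(23/7) + ...].
Sum ≈ 0.1348.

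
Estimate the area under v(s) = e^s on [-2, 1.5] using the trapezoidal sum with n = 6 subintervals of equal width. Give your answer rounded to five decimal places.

4.46891

Δs = (1.5 − (-2))/6 = 7/12.
v(-2) ≈ 0.13534, v(-17/12) ≈ 0.24252, v(-5/6) ≈ 0.43460, v(-0.25) ≈ 0.77880, v(1/3) ≈ 1.39561, v(11/12) ≈ 2.50094, v(1.5) ≈ 4.48169.
T_6 = (Δs/2)·[v(s_0) + 2v(s_1) + ... + 2v(s_{5}) + v(s_6)].
Sum ≈ 4.46891.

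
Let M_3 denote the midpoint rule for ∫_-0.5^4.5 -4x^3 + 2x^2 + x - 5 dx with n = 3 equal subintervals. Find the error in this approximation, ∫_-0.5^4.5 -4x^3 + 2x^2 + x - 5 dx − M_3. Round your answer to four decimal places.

-25.4630

Exact integral: ∫_-0.5^4.5 f(x) dx ≈ -364.166667.
M_3 ≈ -338.703704.
Error ≈ -364.166667 − (-338.703704) ≈ -25.4630.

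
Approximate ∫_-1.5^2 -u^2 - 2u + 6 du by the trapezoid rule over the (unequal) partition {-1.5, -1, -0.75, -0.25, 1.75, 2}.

14.078125

Subinterval widths: 0.5, 0.25, 0.5, 2, 0.25.
f(-1.5) = 6.75, f(-1) = 7, f(-0.75) = 6.9375, f(-0.25) = 6.4375, f(1.75) = -0.5625, f(2) = -2.
On each subinterval the trapezoid contributes (Δu_i/2)·[f(u_{i-1}) + f(u_i)].
Sum = 14.078125.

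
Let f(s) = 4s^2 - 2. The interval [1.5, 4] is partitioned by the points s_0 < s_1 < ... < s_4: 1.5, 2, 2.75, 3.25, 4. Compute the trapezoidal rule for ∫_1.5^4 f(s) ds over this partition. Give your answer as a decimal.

76.5625

Subinterval widths: 0.5, 0.75, 0.5, 0.75.
f(1.5) = 7, f(2) = 14, f(2.75) = 28.25, f(3.25) = 40.25, f(4) = 62.
On each subinterval the trapezoid contributes (Δs_i/2)·[f(s_{i-1}) + f(s_i)].
Sum = 76.5625.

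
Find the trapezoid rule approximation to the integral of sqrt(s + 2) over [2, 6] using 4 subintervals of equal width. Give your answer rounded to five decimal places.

Δs = (6 − 2)/4 = 1.
f(2) ≈ 2.00000, f(3) ≈ 2.23607, f(4) ≈ 2.44949, f(5) ≈ 2.64575, f(6) ≈ 2.82843.
T_4 = (Δs/2)·[f(s_0) + 2f(s_1) + 2f(s_2) + 2f(s_3) + f(s_4)].
Sum ≈ 9.74552.

9.74552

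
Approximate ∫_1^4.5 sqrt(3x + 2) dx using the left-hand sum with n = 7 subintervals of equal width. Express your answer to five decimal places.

10.64501

Δx = (4.5 − 1)/7 = 0.5.
Left endpoints: 1, 1.5, 2, 2.5, 3, 3.5, 4.
f(1) ≈ 2.23607, f(1.5) ≈ 2.54951, f(2) ≈ 2.82843, f(2.5) ≈ 3.08221, f(3) ≈ 3.31662, f(3.5) ≈ 3.53553, f(4) ≈ 3.74166.
Sum = Δx · [f(1) + f(1.5) + f(2) + ...].
Sum ≈ 10.64501.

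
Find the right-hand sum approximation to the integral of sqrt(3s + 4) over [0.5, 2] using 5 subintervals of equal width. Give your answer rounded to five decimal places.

4.28224

Δs = (2 − 0.5)/5 = 0.3.
Right endpoints: 0.8, 1.1, 1.4, 1.7, 2.
f(0.8) ≈ 2.52982, f(1.1) ≈ 2.70185, f(1.4) ≈ 2.86356, f(1.7) ≈ 3.01662, f(2) ≈ 3.16228.
Sum = Δs · [f(0.8) + f(1.1) + f(1.4) + f(1.7) + f(2)].
Sum ≈ 4.28224.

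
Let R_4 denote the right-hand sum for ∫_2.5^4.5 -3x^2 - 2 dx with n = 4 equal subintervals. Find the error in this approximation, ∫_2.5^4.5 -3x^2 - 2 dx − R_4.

Exact integral: ∫_2.5^4.5 f(x) dx = -79.5.
R_4 = -90.25.
Error = -79.5 − (-90.25) = 10.75.

10.75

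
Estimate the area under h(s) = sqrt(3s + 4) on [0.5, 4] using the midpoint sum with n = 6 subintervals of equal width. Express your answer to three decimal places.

Δs = (4 − 0.5)/6 = 7/12.
Midpoints: 19/24, 1.375, 47/24, 61/24, 3.125, 89/24.
h(19/24) ≈ 2.525, h(1.375) ≈ 2.850, h(47/24) ≈ 3.142, h(61/24) ≈ 3.410, h(3.125) ≈ 3.657, h(89/24) ≈ 3.889.
Sum = Δs · [h(19/24) + h(1.375) + h(47/24) + ...].
Sum ≈ 11.360.

11.360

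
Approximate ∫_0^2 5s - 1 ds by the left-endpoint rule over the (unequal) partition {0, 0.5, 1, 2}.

Subinterval widths: 0.5, 0.5, 1.
Left endpoints: 0, 0.5, 1.
f(0) = -1, f(0.5) = 1.5, f(1) = 4.
Sum = Σ Δs_i · f(s_i).
Sum = 4.25.

4.25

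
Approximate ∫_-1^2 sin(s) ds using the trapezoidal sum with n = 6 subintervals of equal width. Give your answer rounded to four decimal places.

Δs = (2 − (-1))/6 = 0.5.
f(-1) ≈ -0.8415, f(-0.5) ≈ -0.4794, f(0) ≈ 0.0000, f(0.5) ≈ 0.4794, f(1) ≈ 0.8415, f(1.5) ≈ 0.9975, f(2) ≈ 0.9093.
T_6 = (Δs/2)·[f(s_0) + 2f(s_1) + ... + 2f(s_{5}) + f(s_6)].
Sum ≈ 0.9364.

0.9364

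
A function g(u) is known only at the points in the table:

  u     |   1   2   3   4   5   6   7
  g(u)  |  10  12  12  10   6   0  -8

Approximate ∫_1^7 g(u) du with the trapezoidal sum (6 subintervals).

Δu = 1.
T_6 = (1/2)·[10 + 2·12 + 2·12 + 2·10 + 2·6 + 2·0 + (-8)] = 41.

41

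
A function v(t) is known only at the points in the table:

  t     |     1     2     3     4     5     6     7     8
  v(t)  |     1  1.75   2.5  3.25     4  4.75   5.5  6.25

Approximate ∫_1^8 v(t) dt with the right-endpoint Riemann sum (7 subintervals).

28

Δt = 1.
Sum = 1·[1.75 + 2.5 + 3.25 + 4 + 4.75 + 5.5 + 6.25] = 28.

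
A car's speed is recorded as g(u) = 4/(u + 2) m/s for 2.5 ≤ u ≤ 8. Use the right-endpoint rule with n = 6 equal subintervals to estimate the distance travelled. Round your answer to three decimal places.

2.981

Δu = (8 − 2.5)/6 = 11/12.
Right endpoints: 41/12, 13/3, 5.25, 37/6, 85/12, 8.
g(41/12) = 48/65, g(13/3) = 12/19, g(5.25) = 16/29, g(37/6) = 24/49, g(85/12) = 48/109, g(8) = 0.4.
Sum = Δu · [g(41/12) + g(13/3) + g(5.25) + ...].
Sum ≈ 2.981.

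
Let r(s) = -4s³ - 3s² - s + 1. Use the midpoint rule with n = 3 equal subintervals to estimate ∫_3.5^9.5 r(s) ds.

Δs = (9.5 − 3.5)/3 = 2.
Midpoints: 4.5, 6.5, 8.5.
r(4.5) = -428.75, r(6.5) = -1230.75, r(8.5) = -2680.75.
Sum = Δs · [r(4.5) + r(6.5) + r(8.5)].
Sum = -8680.5.

-8680.5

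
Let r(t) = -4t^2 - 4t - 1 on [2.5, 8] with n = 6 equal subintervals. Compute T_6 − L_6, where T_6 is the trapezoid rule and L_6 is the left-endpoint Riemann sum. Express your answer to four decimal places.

-115.9583

T_6 ≈ -785.914352.
L_6 ≈ -669.956019.
T_6 − L_6 ≈ -115.9583.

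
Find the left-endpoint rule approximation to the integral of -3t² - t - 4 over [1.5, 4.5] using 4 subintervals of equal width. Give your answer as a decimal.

-88.21875

Δt = (4.5 − 1.5)/4 = 0.75.
Left endpoints: 1.5, 2.25, 3, 3.75.
f(1.5) = -12.25, f(2.25) = -21.4375, f(3) = -34, f(3.75) = -49.9375.
Sum = Δt · [f(1.5) + f(2.25) + f(3) + f(3.75)].
Sum = -88.21875.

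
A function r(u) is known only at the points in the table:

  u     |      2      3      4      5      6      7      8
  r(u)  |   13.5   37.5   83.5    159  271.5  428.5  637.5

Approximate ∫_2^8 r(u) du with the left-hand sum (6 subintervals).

993.5

Δu = 1.
Sum = 1·[13.5 + 37.5 + 83.5 + 159 + 271.5 + 428.5] = 993.5.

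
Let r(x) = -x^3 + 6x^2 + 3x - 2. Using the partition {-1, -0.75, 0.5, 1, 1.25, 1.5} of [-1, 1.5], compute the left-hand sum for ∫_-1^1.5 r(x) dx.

4.1640625

Subinterval widths: 0.25, 1.25, 0.5, 0.25, 0.25.
Left endpoints: -1, -0.75, 0.5, 1, 1.25.
r(-1) = 2, r(-0.75) = -0.453125, r(0.5) = 0.875, r(1) = 6, r(1.25) = 9.171875.
Sum = Σ Δx_i · r(x_i).
Sum = 4.1640625.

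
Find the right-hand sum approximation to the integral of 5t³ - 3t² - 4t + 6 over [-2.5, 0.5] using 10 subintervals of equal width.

-22.5975

Δt = (0.5 − (-2.5))/10 = 0.3.
Right endpoints: -2.2, -1.9, -1.6, -1.3, -1, -0.7, -0.4, -0.1, 0.2, 0.5.
f(-2.2) = -52.96, f(-1.9) = -31.525, f(-1.6) = -15.76, f(-1.3) = -4.855, f(-1) = 2, f(-0.7) = 5.615, f(-0.4) = 6.8, f(-0.1) = 6.365, f(0.2) = 5.12, f(0.5) = 3.875.
Sum = Δt · [f(-2.2) + f(-1.9) + f(-1.6) + ...].
Sum = -22.5975.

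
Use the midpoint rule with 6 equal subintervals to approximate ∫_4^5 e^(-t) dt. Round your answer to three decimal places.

0.012

Δt = (5 − 4)/6 = 1/6.
Midpoints: 49/12, 4.25, 53/12, 55/12, 4.75, 59/12.
f(49/12) ≈ 0.017, f(4.25) ≈ 0.014, f(53/12) ≈ 0.012, f(55/12) ≈ 0.010, f(4.75) ≈ 0.009, f(59/12) ≈ 0.007.
Sum = Δt · [f(49/12) + f(4.25) + f(53/12) + ...].
Sum ≈ 0.012.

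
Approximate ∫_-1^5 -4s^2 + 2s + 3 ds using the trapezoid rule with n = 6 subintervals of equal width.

Δs = (5 − (-1))/6 = 1.
f(-1) = -3, f(0) = 3, f(1) = 1, f(2) = -9, f(3) = -27, f(4) = -53, f(5) = -87.
T_6 = (Δs/2)·[f(s_0) + 2f(s_1) + ... + 2f(s_{5}) + f(s_6)].
Sum = -130.

-130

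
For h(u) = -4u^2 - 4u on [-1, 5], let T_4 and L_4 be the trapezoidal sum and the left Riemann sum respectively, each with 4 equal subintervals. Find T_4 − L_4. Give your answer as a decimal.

-90

T_4 = -225.
L_4 = -135.
T_4 − L_4 = -90.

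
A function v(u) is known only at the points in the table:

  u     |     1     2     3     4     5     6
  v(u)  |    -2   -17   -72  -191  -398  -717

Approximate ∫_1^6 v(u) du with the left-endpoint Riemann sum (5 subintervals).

-680

Δu = 1.
Sum = 1·[(-2) + (-17) + (-72) + (-191) + (-398)] = -680.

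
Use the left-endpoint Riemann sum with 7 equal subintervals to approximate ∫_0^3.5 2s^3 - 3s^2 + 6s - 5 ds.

Δs = (3.5 − 0)/7 = 0.5.
Left endpoints: 0, 0.5, 1, 1.5, 2, 2.5, 3.
f(0) = -5, f(0.5) = -2.5, f(1) = 0, f(1.5) = 4, f(2) = 11, f(2.5) = 22.5, f(3) = 40.
Sum = Δs · [f(0) + f(0.5) + f(1) + ...].
Sum = 35.

35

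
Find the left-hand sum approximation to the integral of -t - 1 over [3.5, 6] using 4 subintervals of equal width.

Δt = (6 − 3.5)/4 = 0.625.
Left endpoints: 3.5, 4.125, 4.75, 5.375.
f(3.5) = -4.5, f(4.125) = -5.125, f(4.75) = -5.75, f(5.375) = -6.375.
Sum = Δt · [f(3.5) + f(4.125) + f(4.75) + f(5.375)].
Sum = -13.59375.

-13.59375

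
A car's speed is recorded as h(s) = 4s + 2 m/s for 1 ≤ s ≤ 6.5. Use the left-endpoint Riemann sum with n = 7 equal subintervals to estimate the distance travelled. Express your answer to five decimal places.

84.85714

Δs = (6.5 − 1)/7 = 11/14.
Left endpoints: 1, 25/14, 18/7, 47/14, 29/7, 69/14, 40/7.
h(1) = 6, h(25/14) = 64/7, h(18/7) = 86/7, h(47/14) = 108/7, h(29/7) = 130/7, h(69/14) = 152/7, h(40/7) = 174/7.
Sum = Δs · [h(1) + h(25/14) + h(18/7) + ...].
Sum ≈ 84.85714.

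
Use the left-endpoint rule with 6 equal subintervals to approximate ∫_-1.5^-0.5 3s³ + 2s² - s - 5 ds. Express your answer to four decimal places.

Δs = (-0.5 − (-1.5))/6 = 1/6.
Left endpoints: -1.5, -4/3, -7/6, -1, -5/6, -2/3.
f(-1.5) = -9.125, f(-4/3) = -65/9, f(-7/6) = -5.875, f(-1) = -5, f(-5/6) = -325/72, f(-2/3) = -13/3.
Sum = Δs · [f(-1.5) + f(-4/3) + f(-7/6) + ...].
Sum ≈ -6.0116.

-6.0116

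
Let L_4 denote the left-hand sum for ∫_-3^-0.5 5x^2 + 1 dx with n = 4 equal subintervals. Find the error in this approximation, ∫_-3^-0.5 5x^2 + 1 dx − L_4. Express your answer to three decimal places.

-14.486

Exact integral: ∫_-3^-0.5 f(x) dx ≈ 47.29167.
L_4 = 61.77734375.
Error ≈ 47.29167 − 61.77734375 ≈ -14.486.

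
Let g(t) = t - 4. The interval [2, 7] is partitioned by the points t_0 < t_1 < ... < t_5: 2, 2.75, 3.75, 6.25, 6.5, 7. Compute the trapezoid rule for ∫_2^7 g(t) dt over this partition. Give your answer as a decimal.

2.5

Subinterval widths: 0.75, 1, 2.5, 0.25, 0.5.
g(2) = -2, g(2.75) = -1.25, g(3.75) = -0.25, g(6.25) = 2.25, g(6.5) = 2.5, g(7) = 3.
On each subinterval the trapezoid contributes (Δt_i/2)·[g(t_{i-1}) + g(t_i)].
Sum = 2.5.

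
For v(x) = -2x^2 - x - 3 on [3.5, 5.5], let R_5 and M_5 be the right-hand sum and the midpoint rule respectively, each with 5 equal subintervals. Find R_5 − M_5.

R_5 = -105.04.
M_5 = -97.28.
R_5 − M_5 = -7.76.

-7.76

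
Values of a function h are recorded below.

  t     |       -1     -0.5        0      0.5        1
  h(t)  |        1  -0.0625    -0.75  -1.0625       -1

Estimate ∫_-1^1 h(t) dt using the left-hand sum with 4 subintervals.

Δt = 0.5.
Sum = 0.5·[1 + (-0.0625) + (-0.75) + (-1.0625)] = -0.4375.

-0.4375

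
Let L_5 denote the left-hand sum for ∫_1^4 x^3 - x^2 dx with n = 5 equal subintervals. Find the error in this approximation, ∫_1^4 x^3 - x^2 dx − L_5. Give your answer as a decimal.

13.23

Exact integral: ∫_1^4 f(x) dx = 42.75.
L_5 = 29.52.
Error = 42.75 − 29.52 = 13.23.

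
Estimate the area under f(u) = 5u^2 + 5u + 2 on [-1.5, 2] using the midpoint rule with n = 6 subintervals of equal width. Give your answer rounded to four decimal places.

29.8371

Δu = (2 − (-1.5))/6 = 7/12.
Midpoints: -29/24, -0.625, -1/24, 13/24, 1.125, 41/24.
f(-29/24) = 1877/576, f(-0.625) = 0.828125, f(-1/24) = 1037/576, f(13/24) = 3557/576, f(1.125) = 13.953125, f(41/24) = 14477/576.
Sum = Δu · [f(-29/24) + f(-0.625) + f(-1/24) + ...].
Sum ≈ 29.8371.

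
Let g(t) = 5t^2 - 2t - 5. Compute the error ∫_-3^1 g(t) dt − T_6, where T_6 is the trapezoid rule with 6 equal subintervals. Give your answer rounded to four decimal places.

-1.4815

Exact integral: ∫_-3^1 g(t) dt ≈ 34.666667.
T_6 ≈ 36.148148.
Error ≈ 34.666667 − 36.148148 ≈ -1.4815.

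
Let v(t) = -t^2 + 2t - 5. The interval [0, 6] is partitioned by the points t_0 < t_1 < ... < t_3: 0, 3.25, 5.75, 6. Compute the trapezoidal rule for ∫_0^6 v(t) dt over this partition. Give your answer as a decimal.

-74.328125

Subinterval widths: 3.25, 2.5, 0.25.
v(0) = -5, v(3.25) = -9.0625, v(5.75) = -26.5625, v(6) = -29.
On each subinterval the trapezoid contributes (Δt_i/2)·[v(t_{i-1}) + v(t_i)].
Sum = -74.328125.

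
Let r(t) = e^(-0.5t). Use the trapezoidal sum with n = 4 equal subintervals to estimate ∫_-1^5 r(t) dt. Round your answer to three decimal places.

3.279

Δt = (5 − (-1))/4 = 1.5.
r(-1) ≈ 1.649, r(0.5) ≈ 0.779, r(2) ≈ 0.368, r(3.5) ≈ 0.174, r(5) ≈ 0.082.
T_4 = (Δt/2)·[r(t_0) + 2r(t_1) + 2r(t_2) + 2r(t_3) + r(t_4)].
Sum ≈ 3.279.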